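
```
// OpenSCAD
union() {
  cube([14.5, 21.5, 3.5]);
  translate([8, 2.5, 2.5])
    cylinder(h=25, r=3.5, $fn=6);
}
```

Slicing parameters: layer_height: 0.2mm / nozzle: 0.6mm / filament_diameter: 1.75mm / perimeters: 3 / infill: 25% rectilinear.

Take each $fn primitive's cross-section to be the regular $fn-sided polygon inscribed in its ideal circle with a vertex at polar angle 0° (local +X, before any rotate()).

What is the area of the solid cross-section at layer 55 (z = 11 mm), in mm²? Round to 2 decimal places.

31.83 mm²

At z = 11 mm: the cube is absent (z outside [0, 3.5]); the r=3.5 cylinder at (8, 2.5) gives a regular 6-gon of circumradius 3.5 (constant along its height) (area = (6/2)·3.500²·sin(360°/6) = 31.83 mm²); Taking the union: only the r=3.5 cylinder at (8, 2.5) is present, so the union is just that shape — area = 31.83 mm². Overall, the cross-section is a single solid region. Net area = 31.83 mm².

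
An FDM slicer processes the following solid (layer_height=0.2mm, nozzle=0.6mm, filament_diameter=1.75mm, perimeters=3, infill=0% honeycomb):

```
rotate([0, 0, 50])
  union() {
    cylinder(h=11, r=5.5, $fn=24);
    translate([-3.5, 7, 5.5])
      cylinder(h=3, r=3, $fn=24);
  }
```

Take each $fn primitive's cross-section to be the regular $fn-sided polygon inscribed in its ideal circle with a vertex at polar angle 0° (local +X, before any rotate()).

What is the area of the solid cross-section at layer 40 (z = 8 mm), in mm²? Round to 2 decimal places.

At z = 8 mm: the cylinder: section is a regular 24-gon, circumradius r=5.5 (area = (24/2)·5.500²·sin(360°/24) = 93.95 mm²); the cylinder at (-3.5, 7): section is a regular 24-gon, circumradius r=3 (area = (24/2)·3.000²·sin(360°/24) = 27.95 mm²); Taking the union: the regions partially overlap — summed areas 121.90 mm² minus the doubly-counted overlap 1.27 mm² gives 120.63 mm² — area = 120.63 mm²; (rotated 50° about Z; rotation is an isometry so areas/perimeters/island counts are preserved). Overall, the cross-section is a single solid region. Net area = 120.63 mm².

120.63 mm²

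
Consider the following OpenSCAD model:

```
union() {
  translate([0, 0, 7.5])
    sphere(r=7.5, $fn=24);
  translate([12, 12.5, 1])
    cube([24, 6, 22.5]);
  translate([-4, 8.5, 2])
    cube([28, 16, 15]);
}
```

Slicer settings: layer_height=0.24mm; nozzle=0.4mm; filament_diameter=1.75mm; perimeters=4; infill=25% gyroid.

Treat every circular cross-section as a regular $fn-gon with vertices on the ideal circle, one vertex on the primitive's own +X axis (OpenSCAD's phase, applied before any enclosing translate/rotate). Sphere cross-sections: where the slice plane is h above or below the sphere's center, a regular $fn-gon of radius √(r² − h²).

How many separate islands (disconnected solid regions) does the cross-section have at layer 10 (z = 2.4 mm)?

At z = 2.4 mm: the r=7.5 sphere contributes a regular 24-gon of circumradius √(7.5²−5.1²) = 5.499; the cube at (12, 12.5) is present — its section is the full 24×6 rectangle; the cube at (-4, 8.5) is present — its section is the full 28×16 rectangle; Combining (union): the regions partially overlap (shared area 72.00 mm²), so overlapping operands fuse into one piece — 2 connected regions. Overall, the cross-section has 2 separate islands. Island count = 2.

2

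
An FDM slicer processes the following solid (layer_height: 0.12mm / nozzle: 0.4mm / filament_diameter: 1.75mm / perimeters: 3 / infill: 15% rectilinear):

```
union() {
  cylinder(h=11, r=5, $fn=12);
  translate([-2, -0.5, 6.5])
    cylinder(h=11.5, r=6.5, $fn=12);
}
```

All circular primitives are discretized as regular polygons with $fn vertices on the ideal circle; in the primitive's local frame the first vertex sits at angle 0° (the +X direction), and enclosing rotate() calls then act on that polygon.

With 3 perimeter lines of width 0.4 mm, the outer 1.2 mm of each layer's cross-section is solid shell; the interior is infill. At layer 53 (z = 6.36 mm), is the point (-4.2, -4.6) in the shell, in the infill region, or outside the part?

At z = 6.36 mm: the r=5 cylinder gives a regular 12-gon of circumradius 5 (constant along its height); the cylinder at (-2, -0.5) is not intersected at this z (z outside [6.5, 18]); Combining (union): only the r=5 cylinder is present, so the union is just that shape — 1 connected region. Overall, the cross-section is a single solid region. The nearest boundary edge runs (-4.33, -2.50)→(-2.50, -4.33); distance from the point to it = 1.39 mm. The point is not inside any of the regions above, so it lies outside the cross-section (1.39 mm from the nearest boundary).

outside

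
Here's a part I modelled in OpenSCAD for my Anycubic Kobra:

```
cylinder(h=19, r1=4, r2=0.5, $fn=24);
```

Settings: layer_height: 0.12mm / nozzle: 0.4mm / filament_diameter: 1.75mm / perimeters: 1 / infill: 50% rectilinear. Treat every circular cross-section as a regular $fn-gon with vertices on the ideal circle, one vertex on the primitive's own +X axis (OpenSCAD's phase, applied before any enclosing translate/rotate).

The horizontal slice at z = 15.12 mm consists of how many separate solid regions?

1

At z = 15.12 mm: the cone: at t=0.796 of its height the radius interpolates to r₁+(r₂−r₁)t = 1.215, giving a regular 24-gon of that circumradius. The result has 1 disconnected region.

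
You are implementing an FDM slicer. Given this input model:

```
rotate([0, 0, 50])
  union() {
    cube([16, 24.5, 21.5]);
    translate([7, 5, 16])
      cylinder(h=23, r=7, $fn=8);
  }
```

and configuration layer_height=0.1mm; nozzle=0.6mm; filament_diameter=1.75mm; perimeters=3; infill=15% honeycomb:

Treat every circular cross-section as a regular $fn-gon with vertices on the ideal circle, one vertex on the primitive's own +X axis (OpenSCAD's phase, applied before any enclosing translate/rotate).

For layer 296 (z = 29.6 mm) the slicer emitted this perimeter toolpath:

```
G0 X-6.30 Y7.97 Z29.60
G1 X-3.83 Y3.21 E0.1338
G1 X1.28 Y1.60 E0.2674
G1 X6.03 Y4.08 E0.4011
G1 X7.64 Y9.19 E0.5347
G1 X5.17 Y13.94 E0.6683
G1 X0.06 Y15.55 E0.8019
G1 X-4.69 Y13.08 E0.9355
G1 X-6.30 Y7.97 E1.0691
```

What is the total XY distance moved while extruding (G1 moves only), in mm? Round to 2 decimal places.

Sum the Euclidean lengths of each G1 segment: total = 42.86 mm.

42.86 mm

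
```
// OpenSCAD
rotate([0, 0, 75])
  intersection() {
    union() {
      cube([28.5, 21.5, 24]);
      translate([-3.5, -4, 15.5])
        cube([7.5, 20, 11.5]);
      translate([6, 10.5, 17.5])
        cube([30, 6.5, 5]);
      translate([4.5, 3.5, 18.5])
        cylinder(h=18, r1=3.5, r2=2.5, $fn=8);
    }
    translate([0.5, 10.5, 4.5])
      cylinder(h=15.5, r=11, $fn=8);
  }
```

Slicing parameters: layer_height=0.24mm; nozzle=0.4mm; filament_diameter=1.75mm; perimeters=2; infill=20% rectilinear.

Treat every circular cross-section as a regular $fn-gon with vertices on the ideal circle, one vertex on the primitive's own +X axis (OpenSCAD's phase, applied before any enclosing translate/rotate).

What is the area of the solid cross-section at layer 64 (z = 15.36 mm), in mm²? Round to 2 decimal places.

At z = 15.36 mm: the cube (footprint 28.5×21.5) is included at this height (area 612.75 mm²); the cube at (-3.5, -4) is not intersected at this z (z outside [15.5, 27]); the cube at (6, 10.5) is absent (z outside [17.5, 22.5]); the cone at (4.5, 3.5) is absent (z outside [18.5, 36.5]); Merging all regions: only the 28.5×21.5 cube is present, so the union is just that shape — area = 612.75 mm²; the cylinder at (0.5, 10.5): section is a regular 8-gon, circumradius r=11 (area = (8/2)·11.000²·sin(360°/8) = 342.24 mm²); After intersecting: the r=11 cylinder at (0.5, 10.5) partially overlaps that combined region; clipping to the common part keeps 181.52 mm² — area = 181.52 mm²; (rotated 75° about Z; rotation is an isometry so areas/perimeters/island counts are preserved). Overall, the cross-section is a single solid region. Net area = 181.52 mm².

181.52 mm²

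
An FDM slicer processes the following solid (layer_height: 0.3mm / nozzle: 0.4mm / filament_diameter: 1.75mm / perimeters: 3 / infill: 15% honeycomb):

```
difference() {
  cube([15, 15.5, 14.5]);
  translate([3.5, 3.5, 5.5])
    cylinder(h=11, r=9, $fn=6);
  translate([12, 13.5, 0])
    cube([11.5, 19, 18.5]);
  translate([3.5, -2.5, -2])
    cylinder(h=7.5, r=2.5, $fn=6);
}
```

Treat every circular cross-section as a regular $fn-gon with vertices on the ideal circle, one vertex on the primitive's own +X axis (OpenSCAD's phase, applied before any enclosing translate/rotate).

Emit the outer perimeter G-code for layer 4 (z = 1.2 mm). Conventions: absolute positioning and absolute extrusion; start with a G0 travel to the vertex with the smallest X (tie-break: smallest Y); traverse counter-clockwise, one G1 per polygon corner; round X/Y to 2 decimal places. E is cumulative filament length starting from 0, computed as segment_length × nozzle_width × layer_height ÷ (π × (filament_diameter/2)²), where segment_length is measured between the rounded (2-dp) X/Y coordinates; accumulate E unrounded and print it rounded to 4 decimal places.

G0 X0.00 Y0.00 Z1.20
G1 X15.00 Y0.00 E0.7484
G1 X15.00 Y13.50 E1.4219
G1 X12.00 Y13.50 E1.5715
G1 X12.00 Y15.50 E1.6713
G1 X0.00 Y15.50 E2.2700
G1 X0.00 Y0.00 E3.0433

At z = 1.2 mm: the cube is present — its section is the full 15×15.5 rectangle; the cylinder at (3.5, 3.5) does not reach this height (z outside [5.5, 16.5]); the cube at (12, 13.5) (footprint 11.5×19) is included at this height; the cylinder at (3.5, -2.5): section is a regular 6-gon, circumradius r=2.5; Subtracting the remaining from the first: starting from the 15×15.5 cube, the 11.5×19 cube at (12, 13.5) partially overlaps it — only the 6.00 mm² overlap (of its 218.50 mm²) is removed, clipping the outline; the r=2.5 cylinder at (3.5, -2.5) misses the remaining region (no effect) — 1 connected region. The outline is a single polygon with 6 vertices. Extrusion per mm of travel: 0.4 × 0.3 / (π × 0.875²) = 0.049890. Accumulating E over each segment gives final E = 3.0433.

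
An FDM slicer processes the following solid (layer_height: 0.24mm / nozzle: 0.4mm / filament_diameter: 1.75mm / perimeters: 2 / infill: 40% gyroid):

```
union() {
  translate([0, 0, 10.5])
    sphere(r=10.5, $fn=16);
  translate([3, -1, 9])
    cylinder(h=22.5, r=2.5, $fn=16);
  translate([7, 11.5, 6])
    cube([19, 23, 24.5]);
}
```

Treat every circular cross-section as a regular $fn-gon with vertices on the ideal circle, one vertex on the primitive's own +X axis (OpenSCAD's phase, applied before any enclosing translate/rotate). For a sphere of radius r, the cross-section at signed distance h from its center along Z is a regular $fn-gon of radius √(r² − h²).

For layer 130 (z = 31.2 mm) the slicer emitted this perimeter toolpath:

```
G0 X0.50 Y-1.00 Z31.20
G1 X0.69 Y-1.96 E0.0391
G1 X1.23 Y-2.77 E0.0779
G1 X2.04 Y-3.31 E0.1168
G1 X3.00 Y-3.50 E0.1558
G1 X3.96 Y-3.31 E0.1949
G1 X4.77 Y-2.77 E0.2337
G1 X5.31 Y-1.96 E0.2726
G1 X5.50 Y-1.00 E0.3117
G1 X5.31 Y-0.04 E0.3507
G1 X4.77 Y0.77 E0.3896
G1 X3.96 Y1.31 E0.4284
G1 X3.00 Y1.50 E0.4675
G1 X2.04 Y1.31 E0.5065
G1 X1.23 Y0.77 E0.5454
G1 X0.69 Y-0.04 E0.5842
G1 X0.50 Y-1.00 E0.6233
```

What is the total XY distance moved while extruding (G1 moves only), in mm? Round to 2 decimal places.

Sum the Euclidean lengths of each G1 segment: total = 15.62 mm.

15.62 mm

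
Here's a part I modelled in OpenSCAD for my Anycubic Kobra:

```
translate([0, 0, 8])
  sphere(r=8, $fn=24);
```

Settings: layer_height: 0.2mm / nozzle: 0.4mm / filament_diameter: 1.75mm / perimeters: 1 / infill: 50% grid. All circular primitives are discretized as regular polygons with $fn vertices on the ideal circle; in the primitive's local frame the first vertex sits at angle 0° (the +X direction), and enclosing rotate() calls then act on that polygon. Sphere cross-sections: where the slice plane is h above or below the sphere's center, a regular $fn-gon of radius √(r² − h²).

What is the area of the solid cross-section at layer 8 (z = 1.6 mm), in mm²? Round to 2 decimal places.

71.56 mm²

At z = 1.6 mm: the sphere: section is a regular 24-gon, circumradius = √(r²−h²) = √(8²−6.4²) = 4.800 (area = (24/2)·4.800²·sin(360°/24) = 71.56 mm²). Overall, the cross-section is a single solid region. Net area = 71.56 mm².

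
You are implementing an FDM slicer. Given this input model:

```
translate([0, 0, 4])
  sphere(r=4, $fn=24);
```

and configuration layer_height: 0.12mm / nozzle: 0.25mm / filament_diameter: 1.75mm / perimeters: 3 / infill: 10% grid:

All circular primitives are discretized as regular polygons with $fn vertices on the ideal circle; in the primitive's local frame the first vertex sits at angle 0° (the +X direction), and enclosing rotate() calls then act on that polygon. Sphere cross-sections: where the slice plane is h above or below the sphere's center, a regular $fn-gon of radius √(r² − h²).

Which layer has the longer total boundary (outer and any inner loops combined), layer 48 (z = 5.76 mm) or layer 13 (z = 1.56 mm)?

layer 48 (z = 5.76 mm)

Layer 48 (z = 5.76): the r=4 sphere slices to a regular 24-gon of circumradius 3.592 (√(r²−h²) with h=1.76 from center) (perimeter = 2·24·3.592·sin(180°/24) = 22.50 mm). So its perimeter = 22.50 mm. Layer 13 (z = 1.56): the sphere: section is a regular 24-gon, circumradius = √(r²−h²) = √(4²−2.44²) = 3.170 (perimeter = 2·24·3.170·sin(180°/24) = 19.86 mm). So its perimeter = 19.86 mm. Layer 48 is larger (22.50 vs 19.86 mm).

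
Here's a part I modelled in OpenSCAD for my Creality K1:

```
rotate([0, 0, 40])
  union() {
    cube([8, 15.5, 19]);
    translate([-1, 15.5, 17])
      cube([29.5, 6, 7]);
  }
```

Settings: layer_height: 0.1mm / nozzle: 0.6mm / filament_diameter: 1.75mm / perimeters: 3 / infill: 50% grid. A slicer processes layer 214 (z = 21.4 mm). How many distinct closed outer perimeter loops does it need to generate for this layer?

1

At z = 21.4 mm: the cube is not intersected at this z (z outside [0, 19]); the cube at (-1, 15.5) is present — its section is the full 29.5×6 rectangle; Merging all regions: only the 29.5×6 cube at (-1, 15.5) is present, so the union is just that shape — 1 connected region; (whole slice rotated 40° about Z — lengths, areas and connectivity unchanged). The result has 1 disconnected region.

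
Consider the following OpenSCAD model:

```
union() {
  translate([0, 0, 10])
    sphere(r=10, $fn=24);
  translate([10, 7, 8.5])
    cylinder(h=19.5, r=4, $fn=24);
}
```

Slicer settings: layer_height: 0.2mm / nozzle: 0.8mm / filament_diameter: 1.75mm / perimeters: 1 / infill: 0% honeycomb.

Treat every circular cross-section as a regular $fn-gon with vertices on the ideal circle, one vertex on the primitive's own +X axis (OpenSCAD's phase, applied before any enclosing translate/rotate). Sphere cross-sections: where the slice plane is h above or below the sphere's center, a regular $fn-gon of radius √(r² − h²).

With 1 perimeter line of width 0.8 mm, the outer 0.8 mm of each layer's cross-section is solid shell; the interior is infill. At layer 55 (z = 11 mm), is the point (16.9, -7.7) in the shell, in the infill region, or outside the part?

At z = 11 mm: the r=10 sphere slices to a regular 24-gon of circumradius 9.950 (√(r²−h²) with h=1 from center); the r=4 cylinder at (10, 7) gives a regular 24-gon of circumradius 4 (constant along its height); Merging all regions: the regions partially overlap (shared area 6.56 mm²), so overlapping operands fuse into one piece — 1 connected region. Overall, the cross-section is a single solid region. The nearest boundary edge runs (9.61, -2.58)→(8.62, -4.97); distance from the point to it = 8.70 mm. The point is not inside any of the regions above, so it lies outside the cross-section (8.70 mm from the nearest boundary).

outside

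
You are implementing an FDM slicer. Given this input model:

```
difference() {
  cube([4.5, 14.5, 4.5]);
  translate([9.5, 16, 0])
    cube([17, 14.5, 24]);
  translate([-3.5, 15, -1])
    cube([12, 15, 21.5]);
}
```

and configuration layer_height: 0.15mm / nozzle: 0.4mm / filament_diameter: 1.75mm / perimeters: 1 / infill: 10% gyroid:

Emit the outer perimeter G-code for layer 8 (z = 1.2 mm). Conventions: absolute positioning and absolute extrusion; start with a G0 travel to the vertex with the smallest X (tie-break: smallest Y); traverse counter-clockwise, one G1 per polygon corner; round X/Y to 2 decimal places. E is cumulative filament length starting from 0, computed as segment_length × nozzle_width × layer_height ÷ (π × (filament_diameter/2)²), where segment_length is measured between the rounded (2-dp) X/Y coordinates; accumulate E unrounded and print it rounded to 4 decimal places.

At z = 1.2 mm: the cube is present — its section is the full 4.5×14.5 rectangle; the 17×14.5 cube at (9.5, 16) contributes its full rectangle; the 12×15 cube at (-3.5, 15) contributes its full rectangle; Taking the first minus the rest: starting from the 4.5×14.5 cube, the 17×14.5 cube at (9.5, 16) misses the remaining region (no effect); the 12×15 cube at (-3.5, 15) misses the remaining region (no effect) — 1 connected region. The outline is a single polygon with 4 vertices. Extrusion per mm of travel: 0.4 × 0.15 / (π × 0.875²) = 0.024945. Accumulating E over each segment gives final E = 0.9479.

G0 X0.00 Y0.00 Z1.20
G1 X4.50 Y0.00 E0.1123
G1 X4.50 Y14.50 E0.4740
G1 X0.00 Y14.50 E0.5862
G1 X0.00 Y0.00 E0.9479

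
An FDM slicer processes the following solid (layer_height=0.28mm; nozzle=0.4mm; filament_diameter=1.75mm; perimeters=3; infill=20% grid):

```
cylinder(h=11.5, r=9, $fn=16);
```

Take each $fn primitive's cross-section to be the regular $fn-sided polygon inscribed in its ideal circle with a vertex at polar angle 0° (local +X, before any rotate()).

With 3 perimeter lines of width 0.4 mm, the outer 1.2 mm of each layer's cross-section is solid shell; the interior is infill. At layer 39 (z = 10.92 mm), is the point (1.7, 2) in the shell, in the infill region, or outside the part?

At z = 10.92 mm: the r=9 cylinder gives a regular 16-gon of circumradius 9 (constant along its height). Overall, the cross-section is a single solid region. The nearest boundary edge runs (6.36, 6.36)→(3.44, 8.31); distance from the point to it = 6.22 mm. The point is inside the cross-section and 6.22 mm from the nearest boundary — more than the 1.2 mm shell width (3 × 0.4), so it's in the infill interior.

infill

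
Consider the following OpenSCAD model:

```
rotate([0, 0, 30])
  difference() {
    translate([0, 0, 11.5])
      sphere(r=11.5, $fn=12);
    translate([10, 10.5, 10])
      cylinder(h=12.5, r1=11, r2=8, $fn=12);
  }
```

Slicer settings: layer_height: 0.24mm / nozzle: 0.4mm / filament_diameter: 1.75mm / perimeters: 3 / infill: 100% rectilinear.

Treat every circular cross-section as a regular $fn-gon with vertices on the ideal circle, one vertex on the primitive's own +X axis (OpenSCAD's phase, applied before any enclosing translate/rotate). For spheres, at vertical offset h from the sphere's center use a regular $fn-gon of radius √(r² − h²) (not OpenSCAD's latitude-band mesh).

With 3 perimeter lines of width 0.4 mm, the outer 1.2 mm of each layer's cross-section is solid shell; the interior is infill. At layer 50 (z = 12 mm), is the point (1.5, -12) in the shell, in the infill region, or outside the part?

At z = 12 mm: the sphere: section is a regular 12-gon, circumradius = √(r²−h²) = √(11.5²−0.5²) = 11.489; the cone at (10, 10.5) (r1=11→r2=8) has section circumradius 10.520 here — a regular 12-gon; Subtracting the remaining from the first: starting from the r=11.5 sphere, the cone at (10, 10.5) partially overlaps it — only the 77.13 mm² overlap (of its 332.01 mm²) is removed, clipping the outline — 1 connected region; (whole slice rotated 30° about Z — lengths, areas and connectivity unchanged). Overall, the cross-section is a single solid region. Undo the 30° rotation: the query point maps to (-4.701, -11.142) in the un-rotated model frame. The nearest boundary edge runs (-0.00, -11.49)→(-5.74, -9.95); distance from the point to it = 0.88 mm. The point is not inside any of the regions above, so it lies outside the cross-section (0.88 mm from the nearest boundary).

outside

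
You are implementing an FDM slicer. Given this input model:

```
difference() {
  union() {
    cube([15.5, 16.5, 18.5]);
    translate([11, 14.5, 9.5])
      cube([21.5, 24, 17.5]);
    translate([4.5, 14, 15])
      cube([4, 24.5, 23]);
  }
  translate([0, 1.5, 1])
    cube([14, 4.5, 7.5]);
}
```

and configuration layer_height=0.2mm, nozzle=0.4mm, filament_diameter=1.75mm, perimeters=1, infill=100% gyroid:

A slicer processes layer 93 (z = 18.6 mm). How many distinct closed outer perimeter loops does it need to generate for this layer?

At z = 18.6 mm: the cube does not reach this height (z outside [0, 18.5]); the cube at (11, 14.5) is present — its section is the full 21.5×24 rectangle; the 4×24.5 cube at (4.5, 14) contributes its full rectangle; Merging all regions: the 2 present regions are separate (no shared area or edge), so areas and boundary lengths simply add and each stays a separate island — 2 connected regions; the cube at (0, 1.5) does not reach this height (z outside [1, 8.5]); Taking the first minus the rest: none of the subtracted shapes is present at this height, so the result so far is unchanged — 2 connected regions. The result has 2 disconnected regions.

2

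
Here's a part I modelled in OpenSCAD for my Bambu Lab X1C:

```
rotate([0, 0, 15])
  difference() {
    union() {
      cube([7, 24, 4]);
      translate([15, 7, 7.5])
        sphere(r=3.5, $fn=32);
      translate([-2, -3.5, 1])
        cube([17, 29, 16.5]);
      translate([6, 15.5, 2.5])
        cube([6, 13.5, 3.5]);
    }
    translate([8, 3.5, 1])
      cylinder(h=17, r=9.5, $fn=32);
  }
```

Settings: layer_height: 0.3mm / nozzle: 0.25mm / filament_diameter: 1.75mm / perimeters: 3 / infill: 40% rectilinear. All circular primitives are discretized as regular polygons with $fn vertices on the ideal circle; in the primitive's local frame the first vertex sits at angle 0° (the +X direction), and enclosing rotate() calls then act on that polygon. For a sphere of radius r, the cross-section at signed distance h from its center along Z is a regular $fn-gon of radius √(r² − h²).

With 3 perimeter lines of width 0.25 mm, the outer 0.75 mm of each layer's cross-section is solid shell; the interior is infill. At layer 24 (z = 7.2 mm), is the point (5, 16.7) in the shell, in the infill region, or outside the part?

At z = 7.2 mm: the cube does not reach this height (z outside [0, 4]); the sphere at (15, 7): section is a regular 32-gon, circumradius = √(r²−h²) = √(3.5²−0.3²) = 3.487; the 17×29 cube at (-2, -3.5) contributes its full rectangle; the cube at (6, 15.5) does not reach this height (z outside [2.5, 6]); Taking the union: the regions partially overlap (shared area 18.98 mm²), so overlapping operands fuse into one piece — 1 connected region; the r=9.5 cylinder at (8, 3.5) gives a regular 32-gon of circumradius 9.5 (constant along its height); Subtracting the remaining from the first: starting from the result so far, the r=9.5 cylinder at (8, 3.5) partially overlaps it — only the 248.47 mm² overlap (of its 281.71 mm²) is removed, clipping the outline — 2 connected regions; (whole slice rotated 15° about Z — lengths, areas and connectivity unchanged). Overall, the cross-section has 2 separate islands. Undo the 15° rotation: the query point maps to (9.152, 14.837) in the un-rotated model frame. The nearest boundary edge runs (9.85, 12.82)→(8.00, 13.00); distance from the point to it = 1.94 mm. (Shell/infill is judged within the island containing the point — the largest one.) The point is inside the cross-section and 1.94 mm from the nearest boundary — more than the 0.75 mm shell width (3 × 0.25), so it's in the infill interior.

infill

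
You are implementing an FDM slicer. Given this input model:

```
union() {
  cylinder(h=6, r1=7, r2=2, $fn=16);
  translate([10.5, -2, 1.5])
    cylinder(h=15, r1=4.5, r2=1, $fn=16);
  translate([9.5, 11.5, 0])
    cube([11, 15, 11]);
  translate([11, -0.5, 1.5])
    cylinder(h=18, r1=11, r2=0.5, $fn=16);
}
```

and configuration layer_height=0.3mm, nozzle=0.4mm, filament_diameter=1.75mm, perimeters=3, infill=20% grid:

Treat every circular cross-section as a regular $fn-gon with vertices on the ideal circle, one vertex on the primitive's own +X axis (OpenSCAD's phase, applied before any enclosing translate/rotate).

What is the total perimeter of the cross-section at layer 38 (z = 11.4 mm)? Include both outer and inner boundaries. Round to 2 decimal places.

32.62 mm

At z = 11.4 mm: the cone does not reach this height (z outside [0, 6]); the cone at (10.5, -2): at t=0.660 of its height the radius interpolates to r₁+(r₂−r₁)t = 2.190, giving a regular 16-gon of that circumradius (perimeter = 2·16·2.190·sin(180°/16) = 13.67 mm); the cube at (9.5, 11.5) is absent (z outside [0, 11]); the cone at (11, -0.5): at t=0.550 of its height the radius interpolates to r₁+(r₂−r₁)t = 5.225, giving a regular 16-gon of that circumradius (perimeter = 2·16·5.225·sin(180°/16) = 32.62 mm); Taking the union: the cone at (10.5, -2) lies entirely inside the cone at (11, -0.5), so the union is just the cone at (11, -0.5) — boundary = 32.62 mm. Overall, the cross-section is a single solid region. Total boundary length (outer) = 32.62 mm.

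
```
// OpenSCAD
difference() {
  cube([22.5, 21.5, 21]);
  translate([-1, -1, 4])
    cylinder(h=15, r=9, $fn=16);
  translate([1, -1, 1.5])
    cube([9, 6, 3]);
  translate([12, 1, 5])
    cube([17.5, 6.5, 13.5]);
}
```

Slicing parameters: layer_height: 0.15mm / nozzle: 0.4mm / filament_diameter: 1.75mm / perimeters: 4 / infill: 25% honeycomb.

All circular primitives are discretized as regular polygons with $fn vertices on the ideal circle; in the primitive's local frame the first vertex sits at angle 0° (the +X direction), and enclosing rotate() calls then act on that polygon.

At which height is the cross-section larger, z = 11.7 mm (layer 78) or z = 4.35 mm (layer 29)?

layer 29 (z = 4.35 mm)

Layer 78 (z = 11.7): the cube is present — its section is the full 22.5×21.5 rectangle (area 483.75 mm²); the cylinder at (-1, -1): section is a regular 16-gon, circumradius r=9 (area = (16/2)·9.000²·sin(360°/16) = 247.98 mm²); the cube at (1, -1) does not reach this height (z outside [1.5, 4.5]); the 17.5×6.5 cube at (12, 1) contributes its full rectangle (area 113.75 mm²); Taking the first minus the rest: starting from the 22.5×21.5 cube (483.75 mm²), the r=9 cylinder at (-1, -1) partially overlaps it — only the 45.19 mm² overlap (of its 247.98 mm²) is removed, clipping the outline; the 17.5×6.5 cube at (12, 1) partially overlaps it — only the 68.25 mm² overlap (of its 113.75 mm²) is removed, clipping the outline — area = 370.31 mm². So its area = 370.31 mm². Layer 29 (z = 4.35): the cube is present — its section is the full 22.5×21.5 rectangle (area 483.75 mm²); the r=9 cylinder at (-1, -1) contributes a regular 16-gon of circumradius 9 (area = (16/2)·9.000²·sin(360°/16) = 247.98 mm²); the cube at (1, -1) (footprint 9×6) is included at this height (area 54.00 mm²); the cube at (12, 1) does not reach this height (z outside [5, 18.5]); Subtracting the remaining from the first: starting from the 22.5×21.5 cube (483.75 mm²), the r=9 cylinder at (-1, -1) partially overlaps it — only the 45.19 mm² overlap (of its 247.98 mm²) is removed, clipping the outline; the 9×6 cube at (1, -1) partially overlaps it — only the 15.01 mm² overlap (of its 54.00 mm²) is removed, clipping the outline — area = 423.54 mm². So its area = 423.54 mm². Layer 29 is larger (423.54 vs 370.31 mm²).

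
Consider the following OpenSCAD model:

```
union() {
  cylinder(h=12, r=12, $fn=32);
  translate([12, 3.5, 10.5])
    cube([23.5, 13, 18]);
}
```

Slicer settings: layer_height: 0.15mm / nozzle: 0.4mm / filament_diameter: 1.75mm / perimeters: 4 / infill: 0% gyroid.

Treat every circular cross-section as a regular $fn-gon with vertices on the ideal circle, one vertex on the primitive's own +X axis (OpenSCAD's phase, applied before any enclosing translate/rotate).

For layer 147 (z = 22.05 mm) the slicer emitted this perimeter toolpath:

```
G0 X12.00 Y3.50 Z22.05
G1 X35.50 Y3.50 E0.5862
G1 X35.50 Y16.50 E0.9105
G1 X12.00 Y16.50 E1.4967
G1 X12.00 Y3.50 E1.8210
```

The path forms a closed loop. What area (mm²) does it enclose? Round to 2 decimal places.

305.50 mm²

Apply the shoelace formula to the sequence of (X, Y) vertices; enclosed area = 305.50 mm².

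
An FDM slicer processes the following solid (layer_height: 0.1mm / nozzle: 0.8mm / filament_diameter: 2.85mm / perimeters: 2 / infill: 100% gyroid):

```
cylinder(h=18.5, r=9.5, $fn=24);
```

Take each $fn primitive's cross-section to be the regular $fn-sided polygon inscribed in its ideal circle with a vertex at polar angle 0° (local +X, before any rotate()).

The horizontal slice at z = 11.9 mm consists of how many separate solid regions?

At z = 11.9 mm: the r=9.5 cylinder contributes a regular 24-gon of circumradius 9.5. The result has 1 disconnected region.

1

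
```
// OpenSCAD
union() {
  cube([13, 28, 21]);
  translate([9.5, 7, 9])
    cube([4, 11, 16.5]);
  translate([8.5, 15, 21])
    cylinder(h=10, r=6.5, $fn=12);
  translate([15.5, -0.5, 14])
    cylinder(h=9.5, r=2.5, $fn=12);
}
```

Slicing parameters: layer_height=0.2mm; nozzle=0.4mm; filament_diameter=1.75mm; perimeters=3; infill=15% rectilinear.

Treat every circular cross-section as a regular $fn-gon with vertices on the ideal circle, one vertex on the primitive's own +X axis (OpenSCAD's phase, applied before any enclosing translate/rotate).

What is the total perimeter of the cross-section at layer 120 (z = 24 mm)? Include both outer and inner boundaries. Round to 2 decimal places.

45.46 mm

At z = 24 mm: the cube is absent (z outside [0, 21]); the cube at (9.5, 7) is present — its section is the full 4×11 rectangle (perimeter 30.00 mm); the r=6.5 cylinder at (8.5, 15) gives a regular 12-gon of circumradius 6.5 (constant along its height) (perimeter = 2·12·6.500·sin(180°/12) = 40.38 mm); the cylinder at (15.5, -0.5) is not intersected at this z (z outside [14, 23.5]); Merging all regions: the regions partially overlap (shared area 33.66 mm²), so the edge portions inside another operand are dropped and the merged outline is re-measured after clipping — boundary = 45.46 mm. Overall, the cross-section is a single solid region. Total boundary length (outer) = 45.46 mm.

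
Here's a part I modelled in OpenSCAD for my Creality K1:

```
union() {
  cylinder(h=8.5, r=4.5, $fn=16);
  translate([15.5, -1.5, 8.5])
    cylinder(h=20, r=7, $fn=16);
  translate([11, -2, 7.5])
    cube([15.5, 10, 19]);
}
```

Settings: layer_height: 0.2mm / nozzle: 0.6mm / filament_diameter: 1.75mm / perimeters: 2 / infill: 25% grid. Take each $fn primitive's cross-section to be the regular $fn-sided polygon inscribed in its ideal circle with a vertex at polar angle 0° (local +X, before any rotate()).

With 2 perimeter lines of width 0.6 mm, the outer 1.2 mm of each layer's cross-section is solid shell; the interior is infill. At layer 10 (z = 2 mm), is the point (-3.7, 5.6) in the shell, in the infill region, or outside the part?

outside

At z = 2 mm: the cylinder: section is a regular 16-gon, circumradius r=4.5; the cylinder at (15.5, -1.5) is absent (z outside [8.5, 28.5]); the cube at (11, -2) is not intersected at this z (z outside [7.5, 26.5]); Combining (union): only the r=4.5 cylinder is present, so the union is just that shape — 1 connected region. Overall, the cross-section is a single solid region. The nearest boundary edge runs (-1.72, 4.16)→(-3.18, 3.18); distance from the point to it = 2.30 mm. The point is not inside any of the regions above, so it lies outside the cross-section (2.30 mm from the nearest boundary).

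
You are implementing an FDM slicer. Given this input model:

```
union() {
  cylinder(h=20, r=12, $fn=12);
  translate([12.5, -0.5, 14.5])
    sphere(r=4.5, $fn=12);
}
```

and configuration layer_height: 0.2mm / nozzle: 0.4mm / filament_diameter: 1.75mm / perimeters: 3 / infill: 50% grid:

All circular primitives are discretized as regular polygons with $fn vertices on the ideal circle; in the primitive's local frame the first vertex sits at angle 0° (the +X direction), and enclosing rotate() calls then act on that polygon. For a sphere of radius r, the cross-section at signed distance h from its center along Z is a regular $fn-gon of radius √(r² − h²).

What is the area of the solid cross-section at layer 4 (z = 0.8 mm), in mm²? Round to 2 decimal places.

At z = 0.8 mm: the r=12 cylinder contributes a regular 12-gon of circumradius 12 (area = (12/2)·12.000²·sin(360°/12) = 432.00 mm²); the sphere at (12.5, -0.5) does not reach this height (|z−center|=13.700 > r=4.5); Merging all regions: only the r=12 cylinder is present, so the union is just that shape — area = 432.00 mm². Overall, the cross-section is a single solid region. Net area = 432.00 mm².

432.00 mm²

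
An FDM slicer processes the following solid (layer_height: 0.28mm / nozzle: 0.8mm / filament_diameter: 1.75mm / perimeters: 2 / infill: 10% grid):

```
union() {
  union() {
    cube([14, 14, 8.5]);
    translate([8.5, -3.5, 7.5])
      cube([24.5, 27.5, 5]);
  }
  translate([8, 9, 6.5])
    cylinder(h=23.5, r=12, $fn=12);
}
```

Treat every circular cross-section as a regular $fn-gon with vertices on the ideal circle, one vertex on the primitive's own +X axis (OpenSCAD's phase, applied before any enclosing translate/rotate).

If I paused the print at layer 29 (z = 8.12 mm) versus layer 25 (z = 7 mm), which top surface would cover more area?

Layer 29 (z = 8.12): the cube is present — its section is the full 14×14 rectangle (area 196.00 mm²); the 24.5×27.5 cube at (8.5, -3.5) contributes its full rectangle (area 673.75 mm²); Merging all regions: the regions partially overlap — summed areas 869.75 mm² minus the doubly-counted overlap 77.00 mm² gives 792.75 mm² — area = 792.75 mm²; the r=12 cylinder at (8, 9) gives a regular 12-gon of circumradius 12 (constant along its height) (area = (12/2)·12.000²·sin(360°/12) = 432.00 mm²); Merging all regions: the regions partially overlap — summed areas 1224.75 mm² minus the doubly-counted overlap 322.88 mm² gives 901.87 mm² — area = 901.87 mm². So its area = 901.87 mm². Layer 25 (z = 7): the cube (footprint 14×14) is included at this height (area 196.00 mm²); the cube at (8.5, -3.5) does not reach this height (z outside [7.5, 12.5]); Merging all regions: only the 14×14 cube is present, so the union is just that shape — area = 196.00 mm²; the r=12 cylinder at (8, 9) gives a regular 12-gon of circumradius 12 (constant along its height) (area = (12/2)·12.000²·sin(360°/12) = 432.00 mm²); Merging all regions: the regions partially overlap — summed areas 628.00 mm² minus the doubly-counted overlap 195.82 mm² gives 432.18 mm² — area = 432.18 mm². So its area = 432.18 mm². Layer 29 is larger (901.87 vs 432.18 mm²).

layer 29 (z = 8.12 mm)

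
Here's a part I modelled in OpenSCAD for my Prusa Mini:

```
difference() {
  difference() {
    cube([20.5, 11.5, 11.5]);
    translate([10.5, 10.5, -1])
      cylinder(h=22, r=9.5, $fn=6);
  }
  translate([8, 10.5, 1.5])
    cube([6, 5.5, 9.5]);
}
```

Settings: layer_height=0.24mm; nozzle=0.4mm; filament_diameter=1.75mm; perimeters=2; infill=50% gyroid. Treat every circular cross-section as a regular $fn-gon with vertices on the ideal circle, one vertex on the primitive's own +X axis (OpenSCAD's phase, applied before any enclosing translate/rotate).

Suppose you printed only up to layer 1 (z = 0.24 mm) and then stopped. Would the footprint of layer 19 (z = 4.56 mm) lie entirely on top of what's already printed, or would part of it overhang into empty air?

Compare the two slices. At z = 0.24: the 20.5×11.5 cube contributes its full rectangle (area 235.75 mm²); the cylinder at (10.5, 10.5): section is a regular 6-gon, circumradius r=9.5 (area = (6/2)·9.500²·sin(360°/6) = 234.48 mm²); Taking the first minus the rest: starting from the 20.5×11.5 cube (235.75 mm²), the r=9.5 cylinder at (10.5, 10.5) partially overlaps it — only the 135.66 mm² overlap (of its 234.48 mm²) is removed, clipping the outline — area = 100.09 mm²; the cube at (8, 10.5) does not reach this height (z outside [1.5, 11]); Subtracting the remaining from the first: none of the subtracted shapes is present at this height, so that combined region is unchanged — area = 100.09 mm². At z = 4.56: the cube is present — its section is the full 20.5×11.5 rectangle (area 235.75 mm²); the r=9.5 cylinder at (10.5, 10.5) gives a regular 6-gon of circumradius 9.5 (constant along its height) (area = (6/2)·9.500²·sin(360°/6) = 234.48 mm²); Taking the first minus the rest: starting from the 20.5×11.5 cube (235.75 mm²), the r=9.5 cylinder at (10.5, 10.5) partially overlaps it — only the 135.66 mm² overlap (of its 234.48 mm²) is removed, clipping the outline — area = 100.09 mm²; the cube at (8, 10.5) is present — its section is the full 6×5.5 rectangle (area 33.00 mm²); After the difference (first − rest): starting from the result so far (100.09 mm²), the 6×5.5 cube at (8, 10.5) misses the remaining region (no effect) — area = 100.09 mm². Checking containment: the cross-section at z = 4.56 is a subset of the cross-section at z = 0.24.

entirely on top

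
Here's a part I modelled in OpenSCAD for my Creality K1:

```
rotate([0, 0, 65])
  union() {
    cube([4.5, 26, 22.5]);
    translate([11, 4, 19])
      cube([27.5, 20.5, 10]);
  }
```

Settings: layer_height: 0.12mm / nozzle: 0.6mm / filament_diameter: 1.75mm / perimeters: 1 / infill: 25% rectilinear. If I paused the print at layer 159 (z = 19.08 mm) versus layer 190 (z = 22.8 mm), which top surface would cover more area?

layer 159 (z = 19.08 mm)

Layer 159 (z = 19.08): the 4.5×26 cube contributes its full rectangle (area 117.00 mm²); the 27.5×20.5 cube at (11, 4) contributes its full rectangle (area 563.75 mm²); Merging all regions: the 2 present regions are separate (no shared area or edge), so areas and boundary lengths simply add and each stays a separate island — area = 680.75 mm²; (whole slice rotated 65° about Z — lengths, areas and connectivity unchanged). So its area = 680.75 mm². Layer 190 (z = 22.8): the cube is absent (z outside [0, 22.5]); the cube at (11, 4) is present — its section is the full 27.5×20.5 rectangle (area 563.75 mm²); Taking the union: only the 27.5×20.5 cube at (11, 4) is present, so the union is just that shape — area = 563.75 mm²; (whole slice rotated 65° about Z — lengths, areas and connectivity unchanged). So its area = 563.75 mm². Layer 159 is larger (680.75 vs 563.75 mm²).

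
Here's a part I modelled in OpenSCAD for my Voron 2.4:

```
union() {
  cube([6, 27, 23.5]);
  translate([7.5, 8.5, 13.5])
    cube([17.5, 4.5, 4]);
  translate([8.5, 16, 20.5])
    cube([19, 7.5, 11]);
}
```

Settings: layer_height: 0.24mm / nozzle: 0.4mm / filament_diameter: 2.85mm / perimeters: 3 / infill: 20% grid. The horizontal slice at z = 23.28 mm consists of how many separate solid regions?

At z = 23.28 mm: the cube (footprint 6×27) is included at this height; the cube at (7.5, 8.5) is not intersected at this z (z outside [13.5, 17.5]); the cube at (8.5, 16) (footprint 19×7.5) is included at this height; Merging all regions: the 2 present regions are separate (no shared area or edge), so areas and boundary lengths simply add and each stays a separate island — 2 connected regions. The result has 2 disconnected regions.

2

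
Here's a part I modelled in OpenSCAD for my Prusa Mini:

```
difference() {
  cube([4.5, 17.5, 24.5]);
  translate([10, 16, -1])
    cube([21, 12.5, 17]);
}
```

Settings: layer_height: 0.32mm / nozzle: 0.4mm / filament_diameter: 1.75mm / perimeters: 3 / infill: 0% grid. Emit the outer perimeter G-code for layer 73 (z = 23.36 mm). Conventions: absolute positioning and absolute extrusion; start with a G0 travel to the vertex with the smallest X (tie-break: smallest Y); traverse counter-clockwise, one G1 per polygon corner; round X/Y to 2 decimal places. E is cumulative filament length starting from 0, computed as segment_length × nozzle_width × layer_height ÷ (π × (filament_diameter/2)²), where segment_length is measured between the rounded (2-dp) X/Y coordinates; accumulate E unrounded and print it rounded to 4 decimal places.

At z = 23.36 mm: the 4.5×17.5 cube contributes its full rectangle; the cube at (10, 16) is absent (z outside [-1, 16]); After the difference (first − rest): none of the subtracted shapes is present at this height, so the 4.5×17.5 cube is unchanged — 1 connected region. The outline is a single polygon with 4 vertices. Extrusion per mm of travel: 0.4 × 0.32 / (π × 0.875²) = 0.053216. Accumulating E over each segment gives final E = 2.3415.

G0 X0.00 Y0.00 Z23.36
G1 X4.50 Y0.00 E0.2395
G1 X4.50 Y17.50 E1.1708
G1 X0.00 Y17.50 E1.4102
G1 X0.00 Y0.00 E2.3415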